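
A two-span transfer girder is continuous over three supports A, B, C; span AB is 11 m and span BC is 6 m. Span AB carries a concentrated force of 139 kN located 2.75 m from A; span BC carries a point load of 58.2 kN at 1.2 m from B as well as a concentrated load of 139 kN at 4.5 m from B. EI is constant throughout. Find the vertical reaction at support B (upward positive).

Take M_B as the redundant. Released structure: two simple spans AB and BC with a hinge at B.
Rotations at B on the released spans (each span's end-slope, ×1/EI):
  span AB: point load 139 at a = 2.75: Pab(L + a)/(6LEI) = 657/EI
  span BC: point load 58.2 at a = 1.2: Pab(L + b)/(6LEI) = 100.6/EI
  span BC: point load 139 at a = 4.5: Pab(L + b)/(6LEI) = 195.5/EI
  relative rotation θ_0 = (657 + 296)/EI = 953/EI
A unit hogging moment at B produces rotation L₁/(3EI) + L₂/(3EI) = 5.667/EI.
Slope continuity at B: θ_0 = M_B·5.667/EI, so M_B = 953/5.667 = 168.2 kN·m (hogging).
Span AB, ΣM about A with M_B applied at B: R_B^{AB}·11 = 382.2 + 168.2, so R_B^{AB} = 50.04 kN and R_A = 139 − 50.04 = 88.96 kN.
Span BC, ΣM about C: R_B^{BC}·6 = 487.9 + 168.2, so R_B^{BC} = 109.3 kN and R_C = 197.2 − 109.3 = 87.86 kN.
R_B = 50.04 + 109.3 = 159.4 kN.

R_B = 159.4 kN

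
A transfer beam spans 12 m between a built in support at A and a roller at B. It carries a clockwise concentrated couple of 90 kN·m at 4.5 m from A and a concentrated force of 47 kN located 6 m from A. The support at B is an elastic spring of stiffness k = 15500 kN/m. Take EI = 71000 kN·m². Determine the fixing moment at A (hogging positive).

M_A = 115.5 kN·m

Release the roller at B. Primary structure: cantilever fixed at A.
Primary-structure tip deflection at B by superposition:
  clockwise couple 90 at a = 4.5: M₀a(2L − a)/(2EI) = 3949/EI
  point load 47 at a = 6: Pa²(3L − a)/(6EI) = 8460/EI
  δ_0 = 12409/EI
Flexibility coefficient — unit upward force at B: δ_{BB} = L³/(3EI) = 576/EI.
With EI = 71000 kN·m²: δ_0 = 0.17477 m and δ_{BB} = 0.008113 m/kN.
Compatibility — the spring shortens by R_B/k under the reaction it provides: δ_0 − R_B·δ_{BB} = R_B/k. With 1/k = 0.000065 m/kN, R_B = δ_0 / (δ_{BB} + 1/k) = 0.17477 / (0.008113 + 0.000065) = 21.37 kN.
Moment equilibrium about A: M_A = Σ(load moments about A) − R_B·L = 372 − 21.37×12 = 115.5 kN·m.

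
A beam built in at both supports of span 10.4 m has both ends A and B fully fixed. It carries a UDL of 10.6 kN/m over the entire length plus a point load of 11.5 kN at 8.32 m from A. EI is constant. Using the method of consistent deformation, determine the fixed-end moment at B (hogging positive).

M_B = 110.9 kN·m

Take the two fixed-end moments M_A, M_B as redundants; the released structure is the simple span AB.
End rotations of the released simple span under the applied load (×1/EI):
  at A: UDL 10.6: wL³/(24EI) = 496.8/EI
  at B: UDL 10.6: wL³/(24EI) = 496.8/EI
  at A: point load 11.5 at a = 8.32: Pab(L + b)/(6LEI) = 39.8/EI
  at B: point load 11.5 at a = 8.32: Pab(L + a)/(6LEI) = 59.7/EI
  θ_A0 = 536.6/EI,  θ_B0 = 556.5/EI
Flexibility coefficients: a unit moment at one end gives L/(3EI) there and L/(6EI) at the far end, so f₁₁ = f₂₂ = 3.467/EI and f₁₂ = f₂₁ = 1.733/EI.
Compatibility — zero rotation at each built-in end:
  3.467 M_A + 1.733 M_B = 536.6
  1.733 M_A + 3.467 M_B = 556.5
Solving the pair gives M_A = 99.37 kN·m and M_B = 110.9 kN·m (hogging).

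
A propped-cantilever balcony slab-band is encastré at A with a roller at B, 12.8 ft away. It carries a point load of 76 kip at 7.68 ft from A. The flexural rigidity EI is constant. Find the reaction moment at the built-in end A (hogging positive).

Release the roller at B. Primary structure: cantilever fixed at A.
Downward deflection at the released point B due to the loads:
  point load 76 at a = 7.68: Pa²(3L − a)/(6EI) = 22951/EI
Tip deflection under a unit load at B: L³/(3EI) = 699.1/EI.
Compatibility at B: δ_0 − R_B·δ_{BB} = 0, so R_B = 22951/699.1 = 32.83 kip.
Moment equilibrium about A: M_A = Σ(load moments about A) − R_B·L = 583.7 − 32.83×12.8 = 163.4 kip·ft.

M_A = 163.4 kip·ft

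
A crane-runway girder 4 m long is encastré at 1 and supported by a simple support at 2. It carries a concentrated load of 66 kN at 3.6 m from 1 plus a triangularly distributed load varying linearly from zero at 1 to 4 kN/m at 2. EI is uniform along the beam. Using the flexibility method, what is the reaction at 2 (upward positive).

R_2 = 60.53 kN

Take the reaction at 2 as the redundant and release it; the primary structure is a cantilever fixed at 1.
Deflection at 2 on the released cantilever, summing each load's contribution:
  point load 66 at a = 3.6: Pa²(3L − a)/(6EI) = 1198/EI
  triangular load, peak 4 at the free end: 11w₀L⁴/(120EI) = 93.87/EI
  δ_0 = 1291/EI
Tip deflection under a unit load at 2: L³/(3EI) = 21.33/EI.
Compatibility at 2: δ_0 − R_2·δ_{22} = 0, so R_2 = 1291/21.33 = 60.53 kN.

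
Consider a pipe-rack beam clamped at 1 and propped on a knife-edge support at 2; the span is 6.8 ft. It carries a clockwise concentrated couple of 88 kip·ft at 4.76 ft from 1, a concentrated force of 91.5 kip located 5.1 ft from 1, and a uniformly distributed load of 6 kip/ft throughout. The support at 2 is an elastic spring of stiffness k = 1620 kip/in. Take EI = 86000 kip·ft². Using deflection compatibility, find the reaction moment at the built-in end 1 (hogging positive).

Take the reaction at 2 as the redundant and release it; the primary structure is a cantilever fixed at 1.
Deflection at 2 on the released cantilever, summing each load's contribution:
  clockwise couple 88 at a = 4.76: M₀a(2L − a)/(2EI) = 1851/EI
  point load 91.5 at a = 5.1: Pa²(3L − a)/(6EI) = 6069/EI
  UDL 6: wL⁴/(8EI) = 1604/EI
  δ_0 = 9524/EI
Flexibility coefficient — unit upward force at 2: δ_{22} = L³/(3EI) = 104.8/EI.
With EI = 86000 kip·ft²: δ_0 = 0.11074 ft and δ_{22} = 0.001219 ft/kip.
Compatibility — the spring shortens by R_2/k under the reaction it provides: δ_0 − R_2·δ_{22} = R_2/k. With 1/k = 1/(1620×12) ft/kip = 0.000051 ft/kip, R_2 = δ_0 / (δ_{22} + 1/k) = 0.11074 / (0.001219 + 0.000051) = 87.19 kip.
Moment equilibrium about 1: M_1 = Σ(load moments about 1) − R_2·L = 693.4 − 87.19×6.8 = 100.5 kip·ft.

M_1 = 100.5 kip·ft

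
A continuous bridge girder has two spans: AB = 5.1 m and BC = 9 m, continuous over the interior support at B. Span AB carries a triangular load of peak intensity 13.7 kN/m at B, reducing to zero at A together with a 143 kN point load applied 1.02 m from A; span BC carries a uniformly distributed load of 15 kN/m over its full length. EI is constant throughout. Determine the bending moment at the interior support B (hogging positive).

M_B = 130.9 kN·m

Insert a hinge at B; M_B is the redundant, and each span becomes simply supported.
Rotations at B on the released spans (each span's end-slope, ×1/EI):
  span AB: triangular load, peak 13.7: w₀L³/(45EI) = 40.38/EI
  span AB: point load 143 at a = 1.02: Pab(L + a)/(6LEI) = 119/EI
  span BC: UDL 15: wL³/(24EI) = 455.6/EI
  relative rotation θ_0 = (159.4 + 455.6)/EI = 615/EI
A unit hogging moment at B produces rotation L₁/(3EI) + L₂/(3EI) = 4.7/EI.
Compatibility: M_B·(L₁+L₂)/(3EI) = θ_0, giving M_B = 130.9 kN·m (hogging).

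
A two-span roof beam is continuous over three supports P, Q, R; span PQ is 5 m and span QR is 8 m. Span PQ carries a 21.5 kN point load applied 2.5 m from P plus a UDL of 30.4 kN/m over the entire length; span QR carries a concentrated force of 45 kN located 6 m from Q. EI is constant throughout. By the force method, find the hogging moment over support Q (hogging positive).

M_Q = 70.25 kN·m

Release continuity at Q by inserting a hinge; the redundant is the internal moment M_Q. The primary structure is two simply-supported spans PQ and QR.
Discontinuity in slope at Q on the released structure — sum the simple-span end rotations:
  span PQ: point load 21.5 at a = 2.5: Pab(L + a)/(6LEI) = 33.59/EI
  span PQ: UDL 30.4: wL³/(24EI) = 158.3/EI
  span QR: point load 45 at a = 6: Pab(L + b)/(6LEI) = 112.5/EI
  relative rotation θ_0 = (191.9 + 112.5)/EI = 304.4/EI
A unit hogging moment at Q produces rotation L₁/(3EI) + L₂/(3EI) = 4.333/EI.
Compatibility: M_Q·(L₁+L₂)/(3EI) = θ_0, giving M_Q = 70.25 kN·m (hogging).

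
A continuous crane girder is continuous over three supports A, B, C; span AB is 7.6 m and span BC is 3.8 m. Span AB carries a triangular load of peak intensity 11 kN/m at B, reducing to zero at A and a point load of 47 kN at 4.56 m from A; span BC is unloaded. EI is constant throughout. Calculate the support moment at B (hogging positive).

Take M_B as the redundant. Released structure: two simple spans AB and BC with a hinge at B.
Rotations at B on the released spans (each span's end-slope, ×1/EI):
  span AB: triangular load, peak 11: w₀L³/(45EI) = 107.3/EI
  span AB: point load 47 at a = 4.56: Pab(L + a)/(6LEI) = 173.7/EI
  relative rotation θ_0 = (281 + 0)/EI = 281/EI
A unit hogging moment at B produces rotation L₁/(3EI) + L₂/(3EI) = 3.8/EI.
Compatibility: M_B·(L₁+L₂)/(3EI) = θ_0, giving M_B = 73.96 kN·m (hogging).

M_B = 73.96 kN·m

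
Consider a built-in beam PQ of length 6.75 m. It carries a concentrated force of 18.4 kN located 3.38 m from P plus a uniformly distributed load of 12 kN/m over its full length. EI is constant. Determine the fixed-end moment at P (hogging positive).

Take the two fixed-end moments M_P, M_Q as redundants; the released structure is the simple span PQ.
On the primary (simply-supported) span, the end slopes from the loading are:
  at P: point load 18.4 at a = 3.38: Pab(L + b)/(6LEI) = 52.37/EI
  at Q: point load 18.4 at a = 3.38: Pab(L + a)/(6LEI) = 52.42/EI
  at P: UDL 12: wL³/(24EI) = 153.8/EI
  at Q: UDL 12: wL³/(24EI) = 153.8/EI
  θ_P0 = 206.1/EI,  θ_Q0 = 206.2/EI
Flexibility coefficients: a unit moment at one end gives L/(3EI) there and L/(6EI) at the far end, so f₁₁ = f₂₂ = 2.25/EI and f₁₂ = f₂₁ = 1.125/EI.
Compatibility — zero rotation at each built-in end:
  2.25 M_P + 1.125 M_Q = 206.1
  1.125 M_P + 2.25 M_Q = 206.2
Solving the pair gives M_P = 61.06 kN·m and M_Q = 61.11 kN·m (hogging).

M_P = 61.06 kN·m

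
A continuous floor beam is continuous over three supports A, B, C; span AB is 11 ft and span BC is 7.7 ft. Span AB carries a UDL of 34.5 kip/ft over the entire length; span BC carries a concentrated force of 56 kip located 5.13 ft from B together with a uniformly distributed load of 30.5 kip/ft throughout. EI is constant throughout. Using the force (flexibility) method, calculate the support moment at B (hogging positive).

M_B = 426.4 kip·ft

Take M_B as the redundant. Released structure: two simple spans AB and BC with a hinge at B.
Discontinuity in slope at B on the released structure — sum the simple-span end rotations:
  span AB: UDL 34.5: wL³/(24EI) = 1913/EI
  span BC: point load 56 at a = 5.13: Pab(L + b)/(6LEI) = 164.1/EI
  span BC: UDL 30.5: wL³/(24EI) = 580.2/EI
  relative rotation θ_0 = (1913 + 744.3)/EI = 2658/EI
A unit hogging moment at B produces rotation L₁/(3EI) + L₂/(3EI) = 6.233/EI.
Compatibility: M_B·(L₁+L₂)/(3EI) = θ_0, giving M_B = 426.4 kip·ft (hogging).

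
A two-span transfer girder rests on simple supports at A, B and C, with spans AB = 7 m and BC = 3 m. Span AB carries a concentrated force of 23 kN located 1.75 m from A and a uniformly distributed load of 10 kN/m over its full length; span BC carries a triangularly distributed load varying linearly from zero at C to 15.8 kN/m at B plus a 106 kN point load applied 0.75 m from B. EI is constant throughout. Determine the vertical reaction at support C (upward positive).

Insert a hinge at B; M_B is the redundant, and each span becomes simply supported.
Discontinuity in slope at B on the released structure — sum the simple-span end rotations:
  span AB: point load 23 at a = 1.75: Pab(L + a)/(6LEI) = 44.02/EI
  span AB: UDL 10: wL³/(24EI) = 142.9/EI
  span BC: triangular load, peak 15.8: w₀L³/(45EI) = 9.48/EI
  span BC: point load 106 at a = 0.75: Pab(L + b)/(6LEI) = 52.17/EI
  relative rotation θ_0 = (186.9 + 61.65)/EI = 248.6/EI
A unit hogging moment at B produces rotation L₁/(3EI) + L₂/(3EI) = 3.333/EI.
Slope continuity at B: θ_0 = M_B·3.333/EI, so M_B = 248.6/3.333 = 74.58 kN·m (hogging).
Span BC, ΣM about C: R_B^{BC}·3 = 285.9 + 74.58, so R_B^{BC} = 120.2 kN and R_C = 129.7 − 120.2 = 9.541 kN.

R_C = 9.541 kN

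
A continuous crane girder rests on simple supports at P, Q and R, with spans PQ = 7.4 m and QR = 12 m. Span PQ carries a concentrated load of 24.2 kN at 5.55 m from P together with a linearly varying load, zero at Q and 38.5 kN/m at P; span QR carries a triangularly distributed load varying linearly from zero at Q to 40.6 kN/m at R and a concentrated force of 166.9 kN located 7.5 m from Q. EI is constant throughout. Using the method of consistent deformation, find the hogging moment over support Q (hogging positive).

M_Q = 468.7 kN·m

Insert a hinge at Q; M_Q is the redundant, and each span becomes simply supported.
Discontinuity in slope at Q on the released structure — sum the simple-span end rotations:
  span PQ: point load 24.2 at a = 5.55: Pab(L + a)/(6LEI) = 72.47/EI
  span PQ: triangular load, peak 38.5: 7w₀L³/(360EI) = 303.4/EI
  span QR: triangular load, peak 40.6: 7w₀L³/(360EI) = 1364/EI
  span QR: point load 166.9 at a = 7.5: Pab(L + b)/(6LEI) = 1291/EI
  relative rotation θ_0 = (375.8 + 2655)/EI = 3031/EI
A unit hogging moment at Q produces rotation L₁/(3EI) + L₂/(3EI) = 6.467/EI.
Compatibility: M_Q·(L₁+L₂)/(3EI) = θ_0, giving M_Q = 468.7 kN·m (hogging).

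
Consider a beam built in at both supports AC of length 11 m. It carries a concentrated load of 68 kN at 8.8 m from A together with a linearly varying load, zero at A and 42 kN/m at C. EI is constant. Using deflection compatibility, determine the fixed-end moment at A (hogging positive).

Take the two fixed-end moments M_A, M_C as redundants; the released structure is the simple span AC.
End rotations of the released simple span under the applied load (×1/EI):
  at A: point load 68 at a = 8.8: Pab(L + b)/(6LEI) = 263.3/EI
  at C: point load 68 at a = 8.8: Pab(L + a)/(6LEI) = 394.9/EI
  at A: triangular load, peak 42: 7w₀L³/(360EI) = 1087/EI
  at C: triangular load, peak 42: w₀L³/(45EI) = 1242/EI
  θ_A0 = 1350/EI,  θ_C0 = 1637/EI
Flexibility coefficients: a unit moment at one end gives L/(3EI) there and L/(6EI) at the far end, so f₁₁ = f₂₂ = 3.667/EI and f₁₂ = f₂₁ = 1.833/EI.
Compatibility — zero rotation at each built-in end:
  3.667 M_A + 1.833 M_C = 1350
  1.833 M_A + 3.667 M_C = 1637
Solving the pair gives M_A = 193.3 kN·m and M_C = 349.8 kN·m (hogging).

M_A = 193.3 kN·m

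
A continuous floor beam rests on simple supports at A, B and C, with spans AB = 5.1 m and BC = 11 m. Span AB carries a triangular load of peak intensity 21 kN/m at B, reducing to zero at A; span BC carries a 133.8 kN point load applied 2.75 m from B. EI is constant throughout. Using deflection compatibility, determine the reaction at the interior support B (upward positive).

Take M_B as the redundant. Released structure: two simple spans AB and BC with a hinge at B.
Discontinuity in slope at B on the released structure — sum the simple-span end rotations:
  span AB: triangular load, peak 21: w₀L³/(45EI) = 61.9/EI
  span BC: point load 133.8 at a = 2.75: Pab(L + b)/(6LEI) = 885.4/EI
  relative rotation θ_0 = (61.9 + 885.4)/EI = 947.3/EI
A unit hogging moment at B produces rotation L₁/(3EI) + L₂/(3EI) = 5.367/EI.
Slope continuity at B: θ_0 = M_B·5.367/EI, so M_B = 947.3/5.367 = 176.5 kN·m (hogging).
Span AB, ΣM about A with M_B applied at B: R_B^{AB}·5.1 = 182.1 + 176.5, so R_B^{AB} = 70.31 kN and R_A = 53.55 − 70.31 = -16.76 kN.
Span BC, ΣM about C: R_B^{BC}·11 = 1104 + 176.5, so R_B^{BC} = 116.4 kN and R_C = 133.8 − 116.4 = 17.4 kN.
R_B = 70.31 + 116.4 = 186.7 kN.

R_B = 186.7 kN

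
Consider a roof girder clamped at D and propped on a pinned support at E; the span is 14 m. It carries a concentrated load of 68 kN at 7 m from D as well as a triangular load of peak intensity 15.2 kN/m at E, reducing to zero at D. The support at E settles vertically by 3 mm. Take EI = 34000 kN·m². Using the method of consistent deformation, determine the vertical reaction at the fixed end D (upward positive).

R_D = 94.74 kN

Choose R_E as the redundant. The primary structure is the cantilever fixed at D.
Downward deflection at the released point E due to the loads:
  point load 68 at a = 7: Pa²(3L − a)/(6EI) = 19437/EI
  triangular load, peak 15.2 at the free end: 11w₀L⁴/(120EI) = 53526/EI
  δ_0 = 72963/EI
Flexibility coefficient — unit upward force at E: δ_{EE} = L³/(3EI) = 914.7/EI.
With EI = 34000 kN·m²: δ_0 = 2.146 m and δ_{EE} = 0.026902 m/kN.
Compatibility — the beam at E must follow the support down by 0.003 m: δ_0 − R_E·δ_{EE} = 0.003, so R_E = (2.146 − 0.003)/0.026902 = 79.66 kN.
Vertical equilibrium: R_D = ΣP − R_E = 174.4 − 79.66 = 94.74 kN.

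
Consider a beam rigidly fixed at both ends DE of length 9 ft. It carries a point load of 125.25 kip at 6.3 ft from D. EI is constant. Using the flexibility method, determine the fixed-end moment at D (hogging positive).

M_D = 71.02 kip·ft

Release both end moments; the primary structure is a simply-supported span DE with redundants M_D and M_E.
On the primary (simply-supported) span, the end slopes from the loading are:
  at D: point load 125.25 at a = 6.3: Pab(L + b)/(6LEI) = 461.6/EI
  at E: point load 125.25 at a = 6.3: Pab(L + a)/(6LEI) = 603.6/EI
  θ_D0 = 461.6/EI,  θ_E0 = 603.6/EI
Flexibility coefficients: a unit moment at one end gives L/(3EI) there and L/(6EI) at the far end, so f₁₁ = f₂₂ = 3/EI and f₁₂ = f₂₁ = 1.5/EI.
Compatibility — zero rotation at each built-in end:
  3 M_D + 1.5 M_E = 461.6
  1.5 M_D + 3 M_E = 603.6
Solving the pair gives M_D = 71.02 kip·ft and M_E = 165.7 kip·ft (hogging).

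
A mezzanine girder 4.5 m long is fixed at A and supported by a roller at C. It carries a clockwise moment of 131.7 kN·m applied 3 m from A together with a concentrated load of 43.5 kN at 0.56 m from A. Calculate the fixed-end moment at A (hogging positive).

M_A = -23.9 kN·m

Take the reaction at C as the redundant and release it; the primary structure is a cantilever fixed at A.
Free-end deflection of the primary structure under the applied loading (downward +):
  clockwise couple 131.7 at a = 3: M₀a(2L − a)/(2EI) = 1185/EI
  point load 43.5 at a = 0.56: Pa²(3L − a)/(6EI) = 29.42/EI
  δ_0 = 1215/EI
Tip deflection under a unit load at C: L³/(3EI) = 30.38/EI.
The prop prevents deflection at C: R_C = δ_0/δ_{CC} = 1215/30.38 = 39.99 kN.
Moment equilibrium about A: M_A = Σ(load moments about A) − R_C·L = 156.1 − 39.99×4.5 = -23.9 kN·m.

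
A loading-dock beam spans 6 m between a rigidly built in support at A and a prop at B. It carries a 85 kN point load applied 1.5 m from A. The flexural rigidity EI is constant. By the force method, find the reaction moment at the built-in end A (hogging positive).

M_A = 83.67 kN·m

Remove the prop at B; the released (primary) structure is a cantilever built in at A.
Downward deflection at the released point B due to the loads:
  point load 85 at a = 1.5: Pa²(3L − a)/(6EI) = 525.9/EI
Flexibility coefficient — unit upward force at B: δ_{BB} = L³/(3EI) = 72/EI.
The prop prevents deflection at B: R_B = δ_0/δ_{BB} = 525.9/72 = 7.305 kN.
Moment equilibrium about A: M_A = Σ(load moments about A) − R_B·L = 127.5 − 7.305×6 = 83.67 kN·m.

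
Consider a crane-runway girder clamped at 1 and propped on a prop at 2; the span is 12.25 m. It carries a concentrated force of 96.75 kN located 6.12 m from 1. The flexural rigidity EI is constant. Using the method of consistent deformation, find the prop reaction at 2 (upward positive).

R_2 = 30.19 kN

Remove the prop at 2; the released (primary) structure is a cantilever built in at 1.
Downward deflection at the released point 2 due to the loads:
  point load 96.75 at a = 6.12: Pa²(3L − a)/(6EI) = 18499/EI
Flexibility coefficient — unit upward force at 2: δ_{22} = L³/(3EI) = 612.8/EI.
The prop prevents deflection at 2: R_2 = δ_0/δ_{22} = 18499/612.8 = 30.19 kN.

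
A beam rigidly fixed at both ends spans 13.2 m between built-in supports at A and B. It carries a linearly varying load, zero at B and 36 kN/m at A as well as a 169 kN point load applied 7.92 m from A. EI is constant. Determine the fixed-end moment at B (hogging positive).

M_B = 530.3 kN·m

Release both end moments; the primary structure is a simply-supported span AB with redundants M_A and M_B.
End rotations of the released simple span under the applied load (×1/EI):
  at A: triangular load, peak 36: w₀L³/(45EI) = 1840/EI
  at B: triangular load, peak 36: 7w₀L³/(360EI) = 1610/EI
  at A: point load 169 at a = 7.92: Pab(L + b)/(6LEI) = 1649/EI
  at B: point load 169 at a = 7.92: Pab(L + a)/(6LEI) = 1885/EI
  θ_A0 = 3489/EI,  θ_B0 = 3495/EI
Flexibility coefficients: a unit moment at one end gives L/(3EI) there and L/(6EI) at the far end, so f₁₁ = f₂₂ = 4.4/EI and f₁₂ = f₂₁ = 2.2/EI.
Compatibility — zero rotation at each built-in end:
  4.4 M_A + 2.2 M_B = 3489
  2.2 M_A + 4.4 M_B = 3495
Solving the pair gives M_A = 527.8 kN·m and M_B = 530.3 kN·m (hogging).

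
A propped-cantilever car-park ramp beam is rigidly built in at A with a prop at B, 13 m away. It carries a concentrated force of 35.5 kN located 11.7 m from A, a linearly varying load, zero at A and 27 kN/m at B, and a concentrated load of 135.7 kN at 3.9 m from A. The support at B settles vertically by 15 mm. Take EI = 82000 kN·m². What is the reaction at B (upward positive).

Choose R_B as the redundant. The primary structure is the cantilever fixed at A.
Deflection at B on the released cantilever, summing each load's contribution:
  point load 35.5 at a = 11.7: Pa²(3L − a)/(6EI) = 22111/EI
  triangular load, peak 27 at the free end: 11w₀L⁴/(120EI) = 70688/EI
  point load 135.7 at a = 3.9: Pa²(3L − a)/(6EI) = 12074/EI
  δ_0 = 104874/EI
Flexibility coefficient — unit upward force at B: δ_{BB} = L³/(3EI) = 732.3/EI.
With EI = 82000 kN·m²: δ_0 = 1.279 m and δ_{BB} = 0.008931 m/kN.
Compatibility — the beam at B must follow the support down by 0.015 m: δ_0 − R_B·δ_{BB} = 0.015, so R_B = (1.279 − 0.015)/0.008931 = 141.5 kN.

R_B = 141.5 kN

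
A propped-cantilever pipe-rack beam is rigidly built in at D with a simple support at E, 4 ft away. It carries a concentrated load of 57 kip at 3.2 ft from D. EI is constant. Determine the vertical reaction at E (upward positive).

R_E = 40.13 kip

Remove the prop at E; the released (primary) structure is a cantilever built in at D.
Downward deflection at the released point E due to the loads:
  point load 57 at a = 3.2: Pa²(3L − a)/(6EI) = 856.1/EI
Flexibility coefficient — unit upward force at E: δ_{EE} = L³/(3EI) = 21.33/EI.
Compatibility at E: δ_0 − R_E·δ_{EE} = 0, so R_E = 856.1/21.33 = 40.13 kip.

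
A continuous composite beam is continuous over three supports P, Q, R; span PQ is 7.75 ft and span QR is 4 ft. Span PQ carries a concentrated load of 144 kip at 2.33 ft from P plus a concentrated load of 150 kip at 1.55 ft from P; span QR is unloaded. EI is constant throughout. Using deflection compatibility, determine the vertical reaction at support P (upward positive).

R_P = 198.2 kip

Release continuity at Q by inserting a hinge; the redundant is the internal moment M_Q. The primary structure is two simply-supported spans PQ and QR.
End slopes at the hinge Q, treating each span as simply supported:
  span PQ: point load 144 at a = 2.33: Pab(L + a)/(6LEI) = 394.2/EI
  span PQ: point load 150 at a = 1.55: Pab(L + a)/(6LEI) = 288.3/EI
  relative rotation θ_0 = (682.5 + 0)/EI = 682.5/EI
A unit hogging moment at Q produces rotation L₁/(3EI) + L₂/(3EI) = 3.917/EI.
Slope continuity at Q: θ_0 = M_Q·3.917/EI, so M_Q = 682.5/3.917 = 174.3 kip·ft (hogging).
Span PQ, ΣM about P with M_Q applied at Q: R_Q^{PQ}·7.75 = 568 + 174.3, so R_Q^{PQ} = 95.78 kip and R_P = 294 − 95.78 = 198.2 kip.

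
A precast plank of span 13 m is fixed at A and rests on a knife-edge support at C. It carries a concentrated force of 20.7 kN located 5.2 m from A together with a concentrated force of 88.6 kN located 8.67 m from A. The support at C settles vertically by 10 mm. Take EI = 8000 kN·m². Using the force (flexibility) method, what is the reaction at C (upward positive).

R_C = 50.17 kN

Remove the prop at C; the released (primary) structure is a cantilever built in at A.
Free-end deflection of the primary structure under the applied loading (downward +):
  point load 20.7 at a = 5.2: Pa²(3L − a)/(6EI) = 3153/EI
  point load 88.6 at a = 8.67: Pa²(3L − a)/(6EI) = 33666/EI
  δ_0 = 36819/EI
Tip deflection under a unit load at C: L³/(3EI) = 732.3/EI.
With EI = 8000 kN·m²: δ_0 = 4.6024 m and δ_{CC} = 0.091542 m/kN.
Compatibility — the beam at C must follow the support down by 0.01 m: δ_0 − R_C·δ_{CC} = 0.01, so R_C = (4.6024 − 0.01)/0.091542 = 50.17 kN.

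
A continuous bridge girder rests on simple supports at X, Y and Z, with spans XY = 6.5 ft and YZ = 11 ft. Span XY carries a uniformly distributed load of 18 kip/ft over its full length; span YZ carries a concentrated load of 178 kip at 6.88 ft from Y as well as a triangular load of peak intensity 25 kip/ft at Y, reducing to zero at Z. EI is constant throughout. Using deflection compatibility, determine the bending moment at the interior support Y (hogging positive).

M_Y = 360.2 kip·ft

Release continuity at Y by inserting a hinge; the redundant is the internal moment M_Y. The primary structure is two simply-supported spans XY and YZ.
End slopes at the hinge Y, treating each span as simply supported:
  span XY: UDL 18: wL³/(24EI) = 206/EI
  span YZ: point load 178 at a = 6.88: Pab(L + b)/(6LEI) = 1156/EI
  span YZ: triangular load, peak 25: w₀L³/(45EI) = 739.4/EI
  relative rotation θ_0 = (206 + 1895)/EI = 2101/EI
A unit hogging moment at Y produces rotation L₁/(3EI) + L₂/(3EI) = 5.833/EI.
Slope continuity at Y: θ_0 = M_Y·5.833/EI, so M_Y = 2101/5.833 = 360.2 kip·ft (hogging).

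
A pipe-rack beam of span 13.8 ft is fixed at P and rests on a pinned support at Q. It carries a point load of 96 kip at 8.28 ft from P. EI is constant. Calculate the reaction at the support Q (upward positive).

Release the roller at Q. Primary structure: cantilever fixed at P.
Primary-structure tip deflection at Q by superposition:
  point load 96 at a = 8.28: Pa²(3L − a)/(6EI) = 36330/EI
Flexibility coefficient — unit upward force at Q: δ_{QQ} = L³/(3EI) = 876/EI.
Compatibility at Q: δ_0 − R_Q·δ_{QQ} = 0, so R_Q = 36330/876 = 41.47 kip.

R_Q = 41.47 kip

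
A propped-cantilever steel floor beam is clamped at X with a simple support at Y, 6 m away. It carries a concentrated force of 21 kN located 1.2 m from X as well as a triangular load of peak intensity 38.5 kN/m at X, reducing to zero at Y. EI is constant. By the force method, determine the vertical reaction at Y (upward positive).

Remove the prop at Y; the released (primary) structure is a cantilever built in at X.
Free-end deflection of the primary structure under the applied loading (downward +):
  point load 21 at a = 1.2: Pa²(3L − a)/(6EI) = 84.67/EI
  triangular load, peak 38.5 at the fixed end: w₀L⁴/(30EI) = 1663/EI
  δ_0 = 1748/EI
Flexibility coefficient — unit upward force at Y: δ_{YY} = L³/(3EI) = 72/EI.
The prop prevents deflection at Y: R_Y = δ_0/δ_{YY} = 1748/72 = 24.28 kN.

R_Y = 24.28 kN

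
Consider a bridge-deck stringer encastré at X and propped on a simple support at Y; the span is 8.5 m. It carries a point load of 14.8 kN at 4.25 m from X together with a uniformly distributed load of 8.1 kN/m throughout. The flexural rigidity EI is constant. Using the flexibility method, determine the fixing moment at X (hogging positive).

Choose R_Y as the redundant. The primary structure is the cantilever fixed at X.
Downward deflection at the released point Y due to the loads:
  point load 14.8 at a = 4.25: Pa²(3L − a)/(6EI) = 946.8/EI
  UDL 8.1: wL⁴/(8EI) = 5285/EI
  δ_0 = 6232/EI
Flexibility coefficient — unit upward force at Y: δ_{YY} = L³/(3EI) = 204.7/EI.
The prop prevents deflection at Y: R_Y = δ_0/δ_{YY} = 6232/204.7 = 30.44 kN.
Moment equilibrium about X: M_X = Σ(load moments about X) − R_Y·L = 355.5 − 30.44×8.5 = 96.74 kN·m.

M_X = 96.74 kN·m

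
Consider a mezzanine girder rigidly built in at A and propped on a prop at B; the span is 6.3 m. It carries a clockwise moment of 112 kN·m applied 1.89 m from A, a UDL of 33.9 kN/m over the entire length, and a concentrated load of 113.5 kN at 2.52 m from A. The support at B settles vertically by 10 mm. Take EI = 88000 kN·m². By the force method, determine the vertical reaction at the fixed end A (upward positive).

Choose R_B as the redundant. The primary structure is the cantilever fixed at A.
Primary-structure tip deflection at B by superposition:
  clockwise couple 112 at a = 1.89: M₀a(2L − a)/(2EI) = 1134/EI
  UDL 33.9: wL⁴/(8EI) = 6675/EI
  point load 113.5 at a = 2.52: Pa²(3L − a)/(6EI) = 1968/EI
  δ_0 = 9777/EI
Flexibility coefficient — unit upward force at B: δ_{BB} = L³/(3EI) = 83.35/EI.
With EI = 88000 kN·m²: δ_0 = 0.1111 m and δ_{BB} = 0.000947 m/kN.
Compatibility — the beam at B must follow the support down by 0.01 m: δ_0 − R_B·δ_{BB} = 0.01, so R_B = (0.1111 − 0.01)/0.000947 = 106.7 kN.
Vertical equilibrium: R_A = ΣP − R_B = 327.1 − 106.7 = 220.3 kN.

R_A = 220.3 kN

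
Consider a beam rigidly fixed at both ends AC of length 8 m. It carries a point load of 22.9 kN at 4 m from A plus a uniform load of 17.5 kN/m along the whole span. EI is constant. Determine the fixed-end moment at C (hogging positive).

Release both end moments; the primary structure is a simply-supported span AC with redundants M_A and M_C.
On the primary (simply-supported) span, the end slopes from the loading are:
  at A: point load 22.9 at a = 4: Pab(L + b)/(6LEI) = 91.6/EI
  at C: point load 22.9 at a = 4: Pab(L + a)/(6LEI) = 91.6/EI
  at A: UDL 17.5: wL³/(24EI) = 373.3/EI
  at C: UDL 17.5: wL³/(24EI) = 373.3/EI
  θ_A0 = 464.9/EI,  θ_C0 = 464.9/EI
Flexibility coefficients: a unit moment at one end gives L/(3EI) there and L/(6EI) at the far end, so f₁₁ = f₂₂ = 2.667/EI and f₁₂ = f₂₁ = 1.333/EI.
Compatibility — zero rotation at each built-in end:
  2.667 M_A + 1.333 M_C = 464.9
  1.333 M_A + 2.667 M_C = 464.9
Solving the pair gives M_A = 116.2 kN·m and M_C = 116.2 kN·m (hogging).

M_C = 116.2 kN·m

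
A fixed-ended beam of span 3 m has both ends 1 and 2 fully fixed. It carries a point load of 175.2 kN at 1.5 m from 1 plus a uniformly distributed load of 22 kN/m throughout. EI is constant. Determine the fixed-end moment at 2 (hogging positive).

M_2 = 82.2 kN·m

Take the two fixed-end moments M_1, M_2 as redundants; the released structure is the simple span 12.
End rotations of the released simple span under the applied load (×1/EI):
  at 1: point load 175.2 at a = 1.5: Pab(L + b)/(6LEI) = 98.55/EI
  at 2: point load 175.2 at a = 1.5: Pab(L + a)/(6LEI) = 98.55/EI
  at 1: UDL 22: wL³/(24EI) = 24.75/EI
  at 2: UDL 22: wL³/(24EI) = 24.75/EI
  θ_10 = 123.3/EI,  θ_20 = 123.3/EI
Flexibility coefficients: a unit moment at one end gives L/(3EI) there and L/(6EI) at the far end, so f₁₁ = f₂₂ = 1/EI and f₁₂ = f₂₁ = 0.5/EI.
Compatibility — zero rotation at each built-in end:
  1 M_1 + 0.5 M_2 = 123.3
  0.5 M_1 + 1 M_2 = 123.3
Solving the pair gives M_1 = 82.2 kN·m and M_2 = 82.2 kN·m (hogging).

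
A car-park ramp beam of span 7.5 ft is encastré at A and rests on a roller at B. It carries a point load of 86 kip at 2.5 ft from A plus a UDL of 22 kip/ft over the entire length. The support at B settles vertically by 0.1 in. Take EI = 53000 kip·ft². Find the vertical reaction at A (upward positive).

Choose R_B as the redundant. The primary structure is the cantilever fixed at A.
Deflection at B on the released cantilever, summing each load's contribution:
  point load 86 at a = 2.5: Pa²(3L − a)/(6EI) = 1792/EI
  UDL 22: wL⁴/(8EI) = 8701/EI
  δ_0 = 10493/EI
Tip deflection under a unit load at B: L³/(3EI) = 140.6/EI.
With EI = 53000 kip·ft²: δ_0 = 0.19798 ft and δ_{BB} = 0.002653 ft/kip.
Compatibility — the beam at B must follow the support down by 0.008333 ft: δ_0 − R_B·δ_{BB} = 0.008333, so R_B = (0.19798 − 0.008333)/0.002653 = 71.47 kip.
Vertical equilibrium: R_A = ΣP − R_B = 251 − 71.47 = 179.5 kip.

R_A = 179.5 kip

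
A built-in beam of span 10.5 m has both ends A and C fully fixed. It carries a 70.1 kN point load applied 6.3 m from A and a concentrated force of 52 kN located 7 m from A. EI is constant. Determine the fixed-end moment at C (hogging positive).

M_C = 186.9 kN·m

Release both end moments; the primary structure is a simply-supported span AC with redundants M_A and M_C.
On the primary (simply-supported) span, the end slopes from the loading are:
  at A: point load 70.1 at a = 6.3: Pab(L + b)/(6LEI) = 432.8/EI
  at C: point load 70.1 at a = 6.3: Pab(L + a)/(6LEI) = 494.6/EI
  at A: point load 52 at a = 7: Pab(L + b)/(6LEI) = 283.1/EI
  at C: point load 52 at a = 7: Pab(L + a)/(6LEI) = 353.9/EI
  θ_A0 = 715.9/EI,  θ_C0 = 848.5/EI
Flexibility coefficients: a unit moment at one end gives L/(3EI) there and L/(6EI) at the far end, so f₁₁ = f₂₂ = 3.5/EI and f₁₂ = f₂₁ = 1.75/EI.
Compatibility — zero rotation at each built-in end:
  3.5 M_A + 1.75 M_C = 715.9
  1.75 M_A + 3.5 M_C = 848.5
Solving the pair gives M_A = 111.1 kN·m and M_C = 186.9 kN·m (hogging).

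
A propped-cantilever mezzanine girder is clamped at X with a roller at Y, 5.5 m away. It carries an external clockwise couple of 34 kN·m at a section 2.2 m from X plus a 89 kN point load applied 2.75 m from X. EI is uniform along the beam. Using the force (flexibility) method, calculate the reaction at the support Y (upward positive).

Take the reaction at Y as the redundant and release it; the primary structure is a cantilever fixed at X.
Deflection at Y on the released cantilever, summing each load's contribution:
  clockwise couple 34 at a = 2.2: M₀a(2L − a)/(2EI) = 329.1/EI
  point load 89 at a = 2.75: Pa²(3L − a)/(6EI) = 1542/EI
  δ_0 = 1872/EI
Tip deflection under a unit load at Y: L³/(3EI) = 55.46/EI.
The prop prevents deflection at Y: R_Y = δ_0/δ_{YY} = 1872/55.46 = 33.75 kN.

R_Y = 33.75 kN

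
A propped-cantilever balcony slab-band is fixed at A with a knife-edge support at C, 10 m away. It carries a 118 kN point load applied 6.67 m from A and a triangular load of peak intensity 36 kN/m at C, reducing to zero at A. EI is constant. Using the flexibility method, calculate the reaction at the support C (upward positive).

Release the roller at C. Primary structure: cantilever fixed at A.
Downward deflection at the released point C due to the loads:
  point load 118 at a = 6.67: Pa²(3L − a)/(6EI) = 20413/EI
  triangular load, peak 36 at the free end: 11w₀L⁴/(120EI) = 33000/EI
  δ_0 = 53413/EI
Tip deflection under a unit load at C: L³/(3EI) = 333.3/EI.
The prop prevents deflection at C: R_C = δ_0/δ_{CC} = 53413/333.3 = 160.2 kN.

R_C = 160.2 kN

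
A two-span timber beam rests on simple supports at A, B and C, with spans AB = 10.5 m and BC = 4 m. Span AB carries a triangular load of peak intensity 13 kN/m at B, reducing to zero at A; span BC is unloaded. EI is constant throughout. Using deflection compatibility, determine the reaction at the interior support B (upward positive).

R_B = 69.39 kN

Release continuity at B by inserting a hinge; the redundant is the internal moment M_B. The primary structure is two simply-supported spans AB and BC.
Rotations at B on the released spans (each span's end-slope, ×1/EI):
  span AB: triangular load, peak 13: w₀L³/(45EI) = 334.4/EI
  relative rotation θ_0 = (334.4 + 0)/EI = 334.4/EI
A unit hogging moment at B produces rotation L₁/(3EI) + L₂/(3EI) = 4.833/EI.
Compatibility: M_B·(L₁+L₂)/(3EI) = θ_0, giving M_B = 69.19 kN·m (hogging).
Span AB, ΣM about A with M_B applied at B: R_B^{AB}·10.5 = 477.8 + 69.19, so R_B^{AB} = 52.09 kN and R_A = 68.25 − 52.09 = 16.16 kN.
Span BC, ΣM about C: R_B^{BC}·4 = 0 + 69.19, so R_B^{BC} = 17.3 kN and R_C = 0 − 17.3 = -17.3 kN.
R_B = 52.09 + 17.3 = 69.39 kN.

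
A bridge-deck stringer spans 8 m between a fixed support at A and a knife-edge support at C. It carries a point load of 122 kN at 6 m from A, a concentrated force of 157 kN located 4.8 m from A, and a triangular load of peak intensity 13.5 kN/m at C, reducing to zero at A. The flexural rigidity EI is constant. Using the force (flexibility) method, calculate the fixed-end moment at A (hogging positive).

Release the roller at C. Primary structure: cantilever fixed at A.
Downward deflection at the released point C due to the loads:
  point load 122 at a = 6: Pa²(3L − a)/(6EI) = 13176/EI
  point load 157 at a = 4.8: Pa²(3L − a)/(6EI) = 11575/EI
  triangular load, peak 13.5 at the free end: 11w₀L⁴/(120EI) = 5069/EI
  δ_0 = 29820/EI
Flexibility coefficient — unit upward force at C: δ_{CC} = L³/(3EI) = 170.7/EI.
Compatibility at C: δ_0 − R_C·δ_{CC} = 0, so R_C = 29820/170.7 = 174.7 kN.
Moment equilibrium about A: M_A = Σ(load moments about A) − R_C·L = 1774 − 174.7×8 = 375.8 kN·m.

M_A = 375.8 kN·m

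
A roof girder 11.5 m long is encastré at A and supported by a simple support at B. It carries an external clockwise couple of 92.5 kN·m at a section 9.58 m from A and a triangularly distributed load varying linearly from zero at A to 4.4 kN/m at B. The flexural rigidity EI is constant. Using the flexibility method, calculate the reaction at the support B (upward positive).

R_B = 25.64 kN

Release the roller at B. Primary structure: cantilever fixed at A.
Downward deflection at the released point B due to the loads:
  clockwise couple 92.5 at a = 9.58: M₀a(2L − a)/(2EI) = 5946/EI
  triangular load, peak 4.4 at the free end: 11w₀L⁴/(120EI) = 7054/EI
  δ_0 = 13000/EI
Flexibility coefficient — unit upward force at B: δ_{BB} = L³/(3EI) = 507/EI.
The prop prevents deflection at B: R_B = δ_0/δ_{BB} = 13000/507 = 25.64 kN.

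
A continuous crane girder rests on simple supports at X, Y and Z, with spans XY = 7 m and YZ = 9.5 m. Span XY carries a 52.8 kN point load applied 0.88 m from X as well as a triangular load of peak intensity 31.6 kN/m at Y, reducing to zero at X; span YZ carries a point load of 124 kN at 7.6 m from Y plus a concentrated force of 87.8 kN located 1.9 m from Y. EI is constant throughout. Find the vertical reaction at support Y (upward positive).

R_Y = 222 kN

Insert a hinge at Y; M_Y is the redundant, and each span becomes simply supported.
End slopes at the hinge Y, treating each span as simply supported:
  span XY: point load 52.8 at a = 0.88: Pab(L + a)/(6LEI) = 53.35/EI
  span XY: triangular load, peak 31.6: w₀L³/(45EI) = 240.9/EI
  span YZ: point load 124 at a = 7.6: Pab(L + b)/(6LEI) = 358.1/EI
  span YZ: point load 87.8 at a = 1.9: Pab(L + b)/(6LEI) = 380.3/EI
  relative rotation θ_0 = (294.2 + 738.5)/EI = 1033/EI
A unit hogging moment at Y produces rotation L₁/(3EI) + L₂/(3EI) = 5.5/EI.
Compatibility: M_Y·(L₁+L₂)/(3EI) = θ_0, giving M_Y = 187.8 kN·m (hogging).
Span XY, ΣM about X with M_Y applied at Y: R_Y^{XY}·7 = 562.6 + 187.8, so R_Y^{XY} = 107.2 kN and R_X = 163.4 − 107.2 = 56.21 kN.
Span YZ, ΣM about Z: R_Y^{YZ}·9.5 = 902.9 + 187.8, so R_Y^{YZ} = 114.8 kN and R_Z = 211.8 − 114.8 = 97 kN.
R_Y = 107.2 + 114.8 = 222 kN.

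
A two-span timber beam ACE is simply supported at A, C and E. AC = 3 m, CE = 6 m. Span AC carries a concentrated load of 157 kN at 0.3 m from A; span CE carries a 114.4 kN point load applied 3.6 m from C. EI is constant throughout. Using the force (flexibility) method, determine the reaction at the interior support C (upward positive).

R_C = 103.8 kN

Release continuity at C by inserting a hinge; the redundant is the internal moment M_C. The primary structure is two simply-supported spans AC and CE.
End slopes at the hinge C, treating each span as simply supported:
  span AC: point load 157 at a = 0.3: Pab(L + a)/(6LEI) = 23.31/EI
  span CE: point load 114.4 at a = 3.6: Pab(L + b)/(6LEI) = 230.6/EI
  relative rotation θ_0 = (23.31 + 230.6)/EI = 253.9/EI
A unit hogging moment at C produces rotation L₁/(3EI) + L₂/(3EI) = 3/EI.
Compatibility: M_C·(L₁+L₂)/(3EI) = θ_0, giving M_C = 84.65 kN·m (hogging).
Span AC, ΣM about A with M_C applied at C: R_C^{AC}·3 = 47.1 + 84.65, so R_C^{AC} = 43.92 kN and R_A = 157 − 43.92 = 113.1 kN.
Span CE, ΣM about E: R_C^{CE}·6 = 274.6 + 84.65, so R_C^{CE} = 59.87 kN and R_E = 114.4 − 59.87 = 54.53 kN.
R_C = 43.92 + 59.87 = 103.8 kN.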